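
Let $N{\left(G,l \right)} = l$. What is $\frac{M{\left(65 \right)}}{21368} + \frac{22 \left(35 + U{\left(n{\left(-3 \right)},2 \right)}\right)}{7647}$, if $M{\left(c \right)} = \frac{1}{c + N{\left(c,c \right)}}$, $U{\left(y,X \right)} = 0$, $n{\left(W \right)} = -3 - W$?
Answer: $\frac{2138944447}{21242142480} \approx 0.10069$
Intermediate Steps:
$M{\left(c \right)} = \frac{1}{2 c}$ ($M{\left(c \right)} = \frac{1}{c + c} = \frac{1}{2 c}$)
$\frac{M{\left(65 \right)}}{21368} + \frac{22 \left(35 + U{\left(n{\left(-3 \right)},2 \right)}\right)}{7647} = \frac{\frac{1}{2} \cdot \frac{1}{65}}{21368} + \frac{22 \left(35 + 0\right)}{7647} = \frac{1}{2} \cdot \frac{1}{65} \cdot \frac{1}{21368} + 22 \cdot 35 \cdot \frac{1}{7647} = \frac{1}{130} \cdot \frac{1}{21368} + 770 \cdot \frac{1}{7647} = \frac{1}{2777840} + \frac{770}{7647} = \frac{2138944447}{21242142480}$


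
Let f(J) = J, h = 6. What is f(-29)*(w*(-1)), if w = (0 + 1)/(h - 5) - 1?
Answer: 0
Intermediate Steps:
w = 0 (w = (0 + 1)/(6 - 5) - 1 = 1/1 - 1 = 1*1 - 1 = 1 - 1 = 0)
f(-29)*(w*(-1)) = -0*(-1) = -29*0 = 0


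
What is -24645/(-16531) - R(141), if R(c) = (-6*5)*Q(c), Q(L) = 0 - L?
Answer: -69901485/16531 ≈ -4228.5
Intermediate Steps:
Q(L) = -L
R(c) = 30*c (R(c) = (-6*5)*(-c) = -(-30)*c = 30*c)
-24645/(-16531) - R(141) = -24645/(-16531) - 30*141 = -24645*(-1/16531) - 1*4230 = 24645/16531 - 4230 = -69901485/16531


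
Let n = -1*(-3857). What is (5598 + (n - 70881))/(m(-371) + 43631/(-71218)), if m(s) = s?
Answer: 624948124/3780787 ≈ 165.30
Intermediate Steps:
n = 3857
(5598 + (n - 70881))/(m(-371) + 43631/(-71218)) = (5598 + (3857 - 70881))/(-371 + 43631/(-71218)) = (5598 - 67024)/(-371 + 43631*(-1/71218)) = -61426/(-371 - 6233/10174) = -61426/(-3780787/10174) = -61426*(-10174/3780787) = 624948124/3780787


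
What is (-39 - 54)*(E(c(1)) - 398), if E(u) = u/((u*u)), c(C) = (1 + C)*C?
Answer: 73935/2 ≈ 36968.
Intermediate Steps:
c(C) = C*(1 + C)
E(u) = 1/u (E(u) = u/(u²) = u/u² = 1/u)
(-39 - 54)*(E(c(1)) - 398) = (-39 - 54)*(1/(1*(1 + 1)) - 398) = -93*(1/(1*2) - 398) = -93*(1/2 - 398) = -93*(½ - 398) = -93*(-795/2) = 73935/2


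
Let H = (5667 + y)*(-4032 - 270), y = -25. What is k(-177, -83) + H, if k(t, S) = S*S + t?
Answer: -24265172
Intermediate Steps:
k(t, S) = t + S² (k(t, S) = S² + t = t + S²)
H = -24271884 (H = (5667 - 25)*(-4032 - 270) = 5642*(-4302) = -24271884)
k(-177, -83) + H = (-177 + (-83)²) - 24271884 = (-177 + 6889) - 24271884 = 6712 - 24271884 = -24265172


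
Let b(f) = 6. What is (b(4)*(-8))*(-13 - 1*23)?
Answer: 1728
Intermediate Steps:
(b(4)*(-8))*(-13 - 1*23) = (6*(-8))*(-13 - 1*23) = -48*(-13 - 23) = -48*(-36) = 1728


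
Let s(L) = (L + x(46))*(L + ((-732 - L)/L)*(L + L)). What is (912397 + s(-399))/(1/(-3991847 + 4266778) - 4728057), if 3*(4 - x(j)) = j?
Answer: -185496220631/649944719533 ≈ -0.28540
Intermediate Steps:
x(j) = 4 - j/3
s(L) = (-1464 - L)*(-34/3 + L) (s(L) = (L + (4 - 1/3*46))*(L + ((-732 - L)/L)*(L + L)) = (L + (4 - 46/3))*(L + ((-732 - L)/L)*(2*L)) = (L - 34/3)*(L + (-1464 - 2*L)) = (-34/3 + L)*(-1464 - L) = (-1464 - L)*(-34/3 + L))
(912397 + s(-399))/(1/(-3991847 + 4266778) - 4728057) = (912397 + (16592 - 1*(-399)**2 - 4358/3*(-399)))/(1/(-3991847 + 4266778) - 4728057) = (912397 + (16592 - 1*159201 + 579614))/(1/274931 - 4728057) = (912397 + (16592 - 159201 + 579614))/(1/274931 - 4728057) = (912397 + 437005)/(-1299889439066/274931) = 1349402*(-274931/1299889439066) = -185496220631/649944719533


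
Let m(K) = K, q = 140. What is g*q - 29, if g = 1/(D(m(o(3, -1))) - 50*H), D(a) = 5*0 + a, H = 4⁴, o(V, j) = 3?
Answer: -371253/12797 ≈ -29.011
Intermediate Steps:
H = 256
D(a) = a (D(a) = 0 + a = a)
g = -1/12797 (g = 1/(3 - 50*256) = 1/(3 - 12800) = 1/(-12797) = -1/12797 ≈ -7.8143e-5)
g*q - 29 = -1/12797*140 - 29 = -140/12797 - 29 = -371253/12797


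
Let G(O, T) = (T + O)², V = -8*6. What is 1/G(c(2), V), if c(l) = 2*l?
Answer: 1/1936 ≈ 0.00051653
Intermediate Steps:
V = -48
G(O, T) = (O + T)²
1/G(c(2), V) = 1/((2*2 - 48)²) = 1/((4 - 48)²) = 1/((-44)²) = 1/1936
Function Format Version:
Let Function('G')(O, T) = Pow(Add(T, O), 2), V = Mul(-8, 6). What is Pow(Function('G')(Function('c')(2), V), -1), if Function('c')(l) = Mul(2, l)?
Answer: Rational(1, 1936) ≈ 0.00051653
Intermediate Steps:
V = -48
Function('G')(O, T) = Pow(Add(O, T), 2)
Pow(Function('G')(Function('c')(2), V), -1) = Pow(Pow(Add(Mul(2, 2), -48), 2), -1) = Pow(Pow(Add(4, -48), 2), -1) = Pow(Pow(-44, 2), -1) = Pow(1936, -1) = Rational(1, 1936)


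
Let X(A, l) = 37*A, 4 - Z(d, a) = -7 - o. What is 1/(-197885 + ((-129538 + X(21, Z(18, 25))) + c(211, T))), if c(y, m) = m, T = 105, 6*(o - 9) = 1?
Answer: -1/326541 ≈ -3.0624e-6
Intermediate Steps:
o = 55/6 (o = 9 + (⅙)*1 = 9 + ⅙ = 55/6 ≈ 9.1667)
Z(d, a) = 121/6 (Z(d, a) = 4 - (-7 - 1*55/6) = 4 - (-7 - 55/6) = 4 - 1*(-97/6) = 4 + 97/6 = 121/6)
1/(-197885 + ((-129538 + X(21, Z(18, 25))) + c(211, T))) = 1/(-197885 + ((-129538 + 37*21) + 105)) = 1/(-197885 + ((-129538 + 777) + 105)) = 1/(-197885 + (-128761 + 105)) = 1/(-197885 - 128656) = 1/(-326541) = -1/326541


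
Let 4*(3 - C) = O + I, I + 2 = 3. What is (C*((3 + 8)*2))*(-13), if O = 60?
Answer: 7007/2 ≈ 3503.5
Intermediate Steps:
I = 1 (I = -2 + 3 = 1)
C = -49/4 (C = 3 - (60 + 1)/4 = 3 - 1/4*61 = 3 - 61/4 = -49/4 ≈ -12.250)
(C*((3 + 8)*2))*(-13) = -49*(3 + 8)*2/4*(-13) = -539*2/4*(-13) = -49/4*22*(-13) = -539/2*(-13) = 7007/2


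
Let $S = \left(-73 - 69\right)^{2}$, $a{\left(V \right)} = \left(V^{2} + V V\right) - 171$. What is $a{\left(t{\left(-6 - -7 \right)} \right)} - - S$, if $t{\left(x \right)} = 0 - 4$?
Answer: $20025$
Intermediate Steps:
$t{\left(x \right)} = -4$ ($t{\left(x \right)} = 0 - 4 = -4$)
$a{\left(V \right)} = -171 + 2 V^{2}$ ($a{\left(V \right)} = \left(V^{2} + V^{2}\right) - 171 = 2 V^{2} - 171 = -171 + 2 V^{2}$)
$S = 20164$ ($S = \left(-142\right)^{2} = 20164$)
$a{\left(t{\left(-6 - -7 \right)} \right)} - - S = \left(-171 + 2 \left(-4\right)^{2}\right) - \left(-1\right) 20164 = \left(-171 + 2 \cdot 16\right) - -20164 = \left(-171 + 32\right) + 20164 = -139 + 20164 = 20025$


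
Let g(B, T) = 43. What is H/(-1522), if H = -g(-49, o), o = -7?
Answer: 43/1522 ≈ 0.028252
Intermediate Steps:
H = -43 (H = -1*43 = -43)
H/(-1522) = -43/(-1522) = -43*(-1/1522) = 43/1522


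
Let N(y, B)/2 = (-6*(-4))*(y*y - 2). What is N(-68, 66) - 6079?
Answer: 215777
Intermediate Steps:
N(y, B) = -96 + 48*y**2 (N(y, B) = 2*((-6*(-4))*(y*y - 2)) = 2*(24*(y**2 - 2)) = 2*(24*(-2 + y**2)) = 2*(-48 + 24*y**2) = -96 + 48*y**2)
N(-68, 66) - 6079 = (-96 + 48*(-68)**2) - 6079 = (-96 + 48*4624) - 6079 = (-96 + 221952) - 6079 = 221856 - 6079 = 215777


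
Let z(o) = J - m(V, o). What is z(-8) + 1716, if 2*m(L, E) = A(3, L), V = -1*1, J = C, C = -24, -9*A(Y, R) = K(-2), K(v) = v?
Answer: 15227/9 ≈ 1691.9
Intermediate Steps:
A(Y, R) = 2/9 (A(Y, R) = -⅑*(-2) = 2/9)
J = -24
V = -1
m(L, E) = ⅑ (m(L, E) = (½)*(2/9) = ⅑)
z(o) = -217/9 (z(o) = -24 - 1*⅑ = -24 - ⅑ = -217/9)
z(-8) + 1716 = -217/9 + 1716 = 15227/9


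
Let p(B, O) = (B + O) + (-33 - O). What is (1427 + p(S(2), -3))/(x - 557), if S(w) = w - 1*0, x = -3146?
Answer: -1396/3703 ≈ -0.37699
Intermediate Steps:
S(w) = w (S(w) = w + 0 = w)
p(B, O) = -33 + B
(1427 + p(S(2), -3))/(x - 557) = (1427 + (-33 + 2))/(-3146 - 557) = (1427 - 31)/(-3703) = 1396*(-1/3703) = -1396/3703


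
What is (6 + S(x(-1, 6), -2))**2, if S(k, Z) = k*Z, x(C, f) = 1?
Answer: 16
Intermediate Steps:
S(k, Z) = Z*k
(6 + S(x(-1, 6), -2))**2 = (6 - 2*1)**2 = (6 - 2)**2 = 4**2 = 16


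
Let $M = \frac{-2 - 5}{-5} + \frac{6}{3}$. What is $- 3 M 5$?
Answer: $-51$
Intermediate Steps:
$M = \frac{17}{5}$ ($M = \left(-2 - 5\right) \left(- \frac{1}{5}\right) + 6 \cdot \frac{1}{3} = \left(-7\right) \left(- \frac{1}{5}\right) + 2 = \frac{7}{5} + 2 = \frac{17}{5} \approx 3.4$)
$- 3 M 5 = \left(-3\right) \frac{17}{5} \cdot 5 = \left(- \frac{51}{5}\right) 5 = -51$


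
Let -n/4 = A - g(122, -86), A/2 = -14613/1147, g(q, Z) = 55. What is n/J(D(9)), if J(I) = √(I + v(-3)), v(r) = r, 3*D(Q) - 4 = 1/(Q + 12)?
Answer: -276933*I*√182/14911 ≈ -250.56*I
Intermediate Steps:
D(Q) = 4/3 + 1/(3*(12 + Q)) (D(Q) = 4/3 + 1/(3*(Q + 12)) = 4/3 + 1/(3*(12 + Q)))
A = -29226/1147 (A = 2*(-14613/1147) = -29226/1147 ≈ -25.480)
J(I) = √(-3 + I) (J(I) = √(I - 3) = √(-3 + I))
n = 369244/1147 (n = -4*(-29226/1147 - 1*55) = -4*(-29226/1147 - 55) = -4*(-92311/1147) = 369244/1147 ≈ 321.92)
n/J(D(9)) = 369244/(1147*(√(-3 + (49 + 4*9)/(3*(12 + 9))))) = 369244/(1147*(√(-3 + (⅓)*(49 + 36)/21))) = 369244/(1147*(√(-3 + (⅓)*(1/21)*85))) = 369244/(1147*(√(-3 + 85/63))) = 369244/(1147*(√(-104/63))) = 369244/(1147*((2*I*√182/21))) = 369244*(-3*I*√182/52)/1147 = -276933*I*√182/14911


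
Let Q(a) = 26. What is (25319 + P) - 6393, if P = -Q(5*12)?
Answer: 18900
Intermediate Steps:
P = -26 (P = -1*26 = -26)
(25319 + P) - 6393 = (25319 - 26) - 6393 = 25293 - 6393 = 18900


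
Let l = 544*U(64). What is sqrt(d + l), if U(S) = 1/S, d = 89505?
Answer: sqrt(358054)/2 ≈ 299.19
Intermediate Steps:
l = 17/2 (l = 544/64 = 544*(1/64) = 17/2 ≈ 8.5000)
sqrt(d + l) = sqrt(89505 + 17/2) = sqrt(179027/2) = sqrt(358054)/2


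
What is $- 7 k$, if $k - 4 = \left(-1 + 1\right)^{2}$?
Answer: $-28$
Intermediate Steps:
$k = 4$ ($k = 4 + \left(-1 + 1\right)^{2} = 4 + 0^{2} = 4 + 0 = 4$)
$- 7 k = \left(-7\right) 4 = -28$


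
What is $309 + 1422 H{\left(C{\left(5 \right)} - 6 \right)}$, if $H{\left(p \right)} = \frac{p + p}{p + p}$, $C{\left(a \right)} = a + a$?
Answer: $1731$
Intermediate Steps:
$C{\left(a \right)} = 2 a$
$H{\left(p \right)} = 1$ ($H{\left(p \right)} = \frac{2 p}{2 p} = 2 p \frac{1}{2 p} = 1$)
$309 + 1422 H{\left(C{\left(5 \right)} - 6 \right)} = 309 + 1422 \cdot 1 = 309 + 1422 = 1731$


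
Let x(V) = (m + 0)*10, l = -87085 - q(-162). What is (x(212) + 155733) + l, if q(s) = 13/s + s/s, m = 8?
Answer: 11133787/162 ≈ 68727.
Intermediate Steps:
q(s) = 1 + 13/s (q(s) = 13/s + 1 = 1 + 13/s)
l = -14107919/162 (l = -87085 - (13 - 162)/(-162) = -87085 - (-1)*(-149)/162 = -87085 - 1*149/162 = -87085 - 149/162 = -14107919/162 ≈ -87086.)
x(V) = 80 (x(V) = (8 + 0)*10 = 8*10 = 80)
(x(212) + 155733) + l = (80 + 155733) - 14107919/162 = 155813 - 14107919/162 = 11133787/162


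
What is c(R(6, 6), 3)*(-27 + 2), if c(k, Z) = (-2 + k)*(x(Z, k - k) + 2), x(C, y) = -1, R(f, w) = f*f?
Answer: -850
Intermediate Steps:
R(f, w) = f²
c(k, Z) = -2 + k (c(k, Z) = (-2 + k)*(-1 + 2) = (-2 + k)*1 = -2 + k)
c(R(6, 6), 3)*(-27 + 2) = (-2 + 6²)*(-27 + 2) = (-2 + 36)*(-25) = 34*(-25) = -850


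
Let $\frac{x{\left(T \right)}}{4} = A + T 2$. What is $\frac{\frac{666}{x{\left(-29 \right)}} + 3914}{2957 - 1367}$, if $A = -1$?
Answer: $\frac{461519}{187620} \approx 2.4599$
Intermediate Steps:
$x{\left(T \right)} = -4 + 8 T$ ($x{\left(T \right)} = 4 \left(-1 + T 2\right) = 4 \left(-1 + 2 T\right) = -4 + 8 T$)
$\frac{\frac{666}{x{\left(-29 \right)}} + 3914}{2957 - 1367} = \frac{\frac{666}{-4 + 8 \left(-29\right)} + 3914}{2957 - 1367} = \frac{\frac{666}{-4 - 232} + 3914}{1590} = \left(\frac{666}{-236} + 3914\right) \frac{1}{1590} = \left(666 \left(- \frac{1}{236}\right) + 3914\right) \frac{1}{1590} = \left(- \frac{333}{118} + 3914\right) \frac{1}{1590} = \frac{461519}{118} \cdot \frac{1}{1590} = \frac{461519}{187620}$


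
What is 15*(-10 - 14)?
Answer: -360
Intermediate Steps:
15*(-10 - 14) = 15*(-24) = -360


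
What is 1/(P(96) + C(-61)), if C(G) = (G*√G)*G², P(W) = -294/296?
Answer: -21756/68838639080225593 + 4971791824*I*√61/68838639080225593 ≈ -3.1604e-13 + 5.6409e-7*I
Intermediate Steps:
P(W) = -147/148 (P(W) = -294*1/296 = -147/148)
C(G) = G^(7/2) (C(G) = G^(3/2)*G² = G^(7/2))
1/(P(96) + C(-61)) = 1/(-147/148 + (-61)^(7/2)) = 1/(-147/148 - 226981*I*√61)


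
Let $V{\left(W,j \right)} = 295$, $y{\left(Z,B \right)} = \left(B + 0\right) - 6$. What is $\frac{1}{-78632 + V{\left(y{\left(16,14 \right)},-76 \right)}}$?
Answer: $- \frac{1}{78337} \approx -1.2765 \cdot 10^{-5}$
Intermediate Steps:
$y{\left(Z,B \right)} = -6 + B$ ($y{\left(Z,B \right)} = B - 6 = -6 + B$)
$\frac{1}{-78632 + V{\left(y{\left(16,14 \right)},-76 \right)}} = \frac{1}{-78632 + 295} = \frac{1}{-78337} = - \frac{1}{78337}$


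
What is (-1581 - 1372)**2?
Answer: 8720209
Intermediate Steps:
(-1581 - 1372)**2 = (-2953)**2 = 8720209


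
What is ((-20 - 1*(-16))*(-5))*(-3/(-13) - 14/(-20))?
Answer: 242/13 ≈ 18.615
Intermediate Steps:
((-20 - 1*(-16))*(-5))*(-3/(-13) - 14/(-20)) = ((-20 + 16)*(-5))*(-3*(-1/13) - 14*(-1/20)) = (-4*(-5))*(3/13 + 7/10) = 20*(121/130) = 242/13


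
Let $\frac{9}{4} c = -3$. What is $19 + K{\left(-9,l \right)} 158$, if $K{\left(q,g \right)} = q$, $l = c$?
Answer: $-1403$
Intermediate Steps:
$c = - \frac{4}{3}$ ($c = \frac{4}{9} \left(-3\right) = - \frac{4}{3} \approx -1.3333$)
$l = - \frac{4}{3} \approx -1.3333$
$19 + K{\left(-9,l \right)} 158 = 19 - 1422 = -1403$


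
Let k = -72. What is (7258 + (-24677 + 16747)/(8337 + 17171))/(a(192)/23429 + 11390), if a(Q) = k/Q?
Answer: 1239254422996/1944848784547 ≈ 0.63720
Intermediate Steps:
a(Q) = -72/Q
(7258 + (-24677 + 16747)/(8337 + 17171))/(a(192)/23429 + 11390) = (7258 + (-24677 + 16747)/(8337 + 17171))/(-72/192/23429 + 11390) = (7258 - 7930/25508)/(-72*1/192*(1/23429) + 11390) = (7258 - 7930*1/25508)/(-3/8*1/23429 + 11390) = (7258 - 3965/12754)/(-3/187432 + 11390) = 92564567/(12754*(2134850477/187432)) = (92564567/12754)*(187432/2134850477) = 1239254422996/1944848784547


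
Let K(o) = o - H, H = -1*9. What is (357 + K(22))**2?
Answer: 150544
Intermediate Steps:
H = -9
K(o) = 9 + o (K(o) = o - 1*(-9) = o + 9 = 9 + o)
(357 + K(22))**2 = (357 + (9 + 22))**2 = (357 + 31)**2 = 388**2 = 150544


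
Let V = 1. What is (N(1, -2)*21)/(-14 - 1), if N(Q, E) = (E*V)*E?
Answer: -28/5 ≈ -5.6000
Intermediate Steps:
N(Q, E) = E² (N(Q, E) = (E*1)*E = E*E = E²)
(N(1, -2)*21)/(-14 - 1) = ((-2)²*21)/(-14 - 1) = (4*21)/(-15) = 84*(-1/15) = -28/5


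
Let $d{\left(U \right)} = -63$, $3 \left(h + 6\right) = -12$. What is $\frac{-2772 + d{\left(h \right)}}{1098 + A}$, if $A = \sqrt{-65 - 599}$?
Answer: $- \frac{222345}{86162} + \frac{405 i \sqrt{166}}{86162} \approx -2.5805 + 0.060561 i$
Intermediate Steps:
$h = -10$ ($h = -6 + \frac{1}{3} \left(-12\right) = -6 - 4 = -10$)
$A = 2 i \sqrt{166}$ ($A = \sqrt{-664} = 2 i \sqrt{166} \approx 25.768 i$)
$\frac{-2772 + d{\left(h \right)}}{1098 + A} = \frac{-2772 - 63}{1098 + 2 i \sqrt{166}} = - \frac{2835}{1098 + 2 i \sqrt{166}}$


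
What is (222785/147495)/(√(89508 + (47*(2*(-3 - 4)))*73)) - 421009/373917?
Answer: -421009/373917 + 44557*√41474/1223441526 ≈ -1.1185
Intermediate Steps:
(222785/147495)/(√(89508 + (47*(2*(-3 - 4)))*73)) - 421009/373917 = (222785*(1/147495))/(√(89508 + (47*(2*(-7)))*73)) - 421009*1/373917 = 44557/(29499*(√(89508 + (47*(-14))*73))) - 421009/373917 = 44557/(29499*(√(89508 - 658*73))) - 421009/373917 = 44557/(29499*(√(89508 - 48034))) - 421009/373917 = 44557/(29499*(√41474)) - 421009/373917 = 44557*(√41474/41474)/29499 - 421009/373917 = 44557*√41474/1223441526 - 421009/373917 = -421009/373917 + 44557*√41474/1223441526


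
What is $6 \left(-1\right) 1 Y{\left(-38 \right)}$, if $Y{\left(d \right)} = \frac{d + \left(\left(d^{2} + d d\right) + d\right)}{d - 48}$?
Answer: $\frac{8436}{43} \approx 196.19$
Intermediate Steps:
$Y{\left(d \right)} = \frac{2 d + 2 d^{2}}{-48 + d}$ ($Y{\left(d \right)} = \frac{d + \left(\left(d^{2} + d^{2}\right) + d\right)}{-48 + d} = \frac{d + \left(2 d^{2} + d\right)}{-48 + d} = \frac{d + \left(d + 2 d^{2}\right)}{-48 + d} = \frac{2 d + 2 d^{2}}{-48 + d}$)
$6 \left(-1\right) 1 Y{\left(-38 \right)} = 6 \left(-1\right) 1 \cdot 2 \left(-38\right) \frac{1}{-48 - 38} \left(1 - 38\right) = \left(-6\right) 1 \cdot 2 \left(-38\right) \frac{1}{-86} \left(-37\right) = - 6 \cdot 2 \left(-38\right) \left(- \frac{1}{86}\right) \left(-37\right) = \left(-6\right) \left(- \frac{1406}{43}\right) = \frac{8436}{43}$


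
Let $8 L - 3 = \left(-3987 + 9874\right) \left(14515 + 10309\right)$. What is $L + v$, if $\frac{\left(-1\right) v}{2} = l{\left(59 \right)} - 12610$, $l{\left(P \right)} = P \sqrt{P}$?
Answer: $\frac{146340651}{8} - 118 \sqrt{59} \approx 1.8292 \cdot 10^{7}$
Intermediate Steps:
$L = \frac{146138891}{8}$ ($L = \frac{3}{8} + \frac{\left(-3987 + 9874\right) \left(14515 + 10309\right)}{8} = \frac{3}{8} + \frac{5887 \cdot 24824}{8} = \frac{3}{8} + \frac{1}{8} \cdot 146138888 = \frac{3}{8} + 18267361 = \frac{146138891}{8} \approx 1.8267 \cdot 10^{7}$)
$l{\left(P \right)} = P^{\frac{3}{2}}$
$v = 25220 - 118 \sqrt{59}$ ($v = - 2 \left(59^{\frac{3}{2}} - 12610\right) = - 2 \left(59 \sqrt{59} - 12610\right) = - 2 \left(-12610 + 59 \sqrt{59}\right) = 25220 - 118 \sqrt{59} \approx 24314.0$)
$L + v = \frac{146138891}{8} + \left(25220 - 118 \sqrt{59}\right) = \frac{146340651}{8} - 118 \sqrt{59}$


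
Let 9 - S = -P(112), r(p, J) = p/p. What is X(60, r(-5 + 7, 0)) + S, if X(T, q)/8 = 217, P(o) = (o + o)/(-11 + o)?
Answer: 176469/101 ≈ 1747.2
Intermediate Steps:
P(o) = 2*o/(-11 + o) (P(o) = (2*o)/(-11 + o) = 2*o/(-11 + o))
r(p, J) = 1
X(T, q) = 1736 (X(T, q) = 8*217 = 1736)
S = 1133/101 (S = 9 - (-1)*2*112/(-11 + 112) = 9 - (-1)*2*112/101 = 9 - (-1)*2*112*(1/101) = 9 - (-1)*224/101 = 9 - 1*(-224/101) = 9 + 224/101 = 1133/101 ≈ 11.218)
X(60, r(-5 + 7, 0)) + S = 1736 + 1133/101 = 176469/101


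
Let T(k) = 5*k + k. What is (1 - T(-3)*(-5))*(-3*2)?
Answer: 534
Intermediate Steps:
T(k) = 6*k
(1 - T(-3)*(-5))*(-3*2) = (1 - 6*(-3)*(-5))*(-3*2) = (1 - 1*(-18)*(-5))*(-6) = (1 + 18*(-5))*(-6) = (1 - 90)*(-6) = -89*(-6) = 534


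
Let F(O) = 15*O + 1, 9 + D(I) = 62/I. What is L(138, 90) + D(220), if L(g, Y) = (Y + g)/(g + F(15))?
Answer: -80999/10010 ≈ -8.0918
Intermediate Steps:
D(I) = -9 + 62/I
F(O) = 1 + 15*O
L(g, Y) = (Y + g)/(226 + g) (L(g, Y) = (Y + g)/(g + (1 + 15*15)) = (Y + g)/(g + (1 + 225)) = (Y + g)/(g + 226) = (Y + g)/(226 + g))
L(138, 90) + D(220) = (90 + 138)/(226 + 138) + (-9 + 62/220) = 228/364 + (-9 + 62*(1/220)) = (1/364)*228 + (-9 + 31/110) = 57/91 - 959/110 = -80999/10010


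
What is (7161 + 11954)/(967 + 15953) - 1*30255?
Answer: -102379097/3384 ≈ -30254.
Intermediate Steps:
(7161 + 11954)/(967 + 15953) - 1*30255 = 19115/16920 - 30255 = 19115*(1/16920) - 30255 = 3823/3384 - 30255 = -102379097/3384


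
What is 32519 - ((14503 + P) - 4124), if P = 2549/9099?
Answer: 201449311/9099 ≈ 22140.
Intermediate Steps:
P = 2549/9099 (P = 2549*(1/9099) = 2549/9099 ≈ 0.28014)
32519 - ((14503 + P) - 4124) = 32519 - ((14503 + 2549/9099) - 4124) = 32519 - (131965346/9099 - 4124) = 32519 - 1*94441070/9099 = 32519 - 94441070/9099 = 201449311/9099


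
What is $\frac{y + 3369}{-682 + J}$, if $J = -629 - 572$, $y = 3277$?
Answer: $- \frac{6646}{1883} \approx -3.5295$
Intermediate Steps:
$J = -1201$ ($J = -629 - 572 = -1201$)
$\frac{y + 3369}{-682 + J} = \frac{3277 + 3369}{-682 - 1201} = \frac{6646}{-1883} = 6646 \left(- \frac{1}{1883}\right) = - \frac{6646}{1883}$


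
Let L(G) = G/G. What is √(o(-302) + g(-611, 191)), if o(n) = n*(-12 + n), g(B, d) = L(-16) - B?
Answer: 4*√5965 ≈ 308.93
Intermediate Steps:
L(G) = 1
g(B, d) = 1 - B
√(o(-302) + g(-611, 191)) = √(-302*(-12 - 302) + (1 - 1*(-611))) = √(-302*(-314) + (1 + 611)) = √(94828 + 612) = √95440 = 4*√5965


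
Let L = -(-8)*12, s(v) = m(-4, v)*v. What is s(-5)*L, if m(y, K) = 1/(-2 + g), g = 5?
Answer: -160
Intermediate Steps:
m(y, K) = 1/3 (m(y, K) = 1/(-2 + 5) = 1/3)
s(v) = v/3
L = 96 (L = -2*(-48) = 96)
s(-5)*L = ((1/3)*(-5))*96 = -5/3*96 = -160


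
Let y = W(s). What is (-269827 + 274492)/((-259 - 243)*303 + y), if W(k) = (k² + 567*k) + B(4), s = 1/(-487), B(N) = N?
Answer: -1106393385/36074155366 ≈ -0.030670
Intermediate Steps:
s = -1/487 ≈ -0.0020534
W(k) = 4 + k² + 567*k (W(k) = (k² + 567*k) + 4 = 4 + k² + 567*k)
y = 672548/237169 (y = 4 + (-1/487)² + 567*(-1/487) = 4 + 1/237169 - 567/487 = 672548/237169 ≈ 2.8357)
(-269827 + 274492)/((-259 - 243)*303 + y) = (-269827 + 274492)/((-259 - 243)*303 + 672548/237169) = 4665/(-502*303 + 672548/237169) = 4665/(-152106 + 672548/237169) = 4665/(-36074155366/237169) = 4665*(-237169/36074155366) = -1106393385/36074155366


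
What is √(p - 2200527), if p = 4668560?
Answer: √2468033 ≈ 1571.0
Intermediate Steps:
√(p - 2200527) = √(4668560 - 2200527) = √2468033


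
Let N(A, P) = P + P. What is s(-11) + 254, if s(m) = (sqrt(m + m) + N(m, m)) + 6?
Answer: 238 + I*sqrt(22) ≈ 238.0 + 4.6904*I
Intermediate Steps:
N(A, P) = 2*P
s(m) = 6 + 2*m + sqrt(2)*sqrt(m) (s(m) = (sqrt(m + m) + 2*m) + 6 = (sqrt(2*m) + 2*m) + 6 = (sqrt(2)*sqrt(m) + 2*m) + 6 = (2*m + sqrt(2)*sqrt(m)) + 6 = 6 + 2*m + sqrt(2)*sqrt(m))
s(-11) + 254 = (6 + 2*(-11) + sqrt(2)*sqrt(-11)) + 254 = (6 - 22 + sqrt(2)*(I*sqrt(11))) + 254 = (6 - 22 + I*sqrt(22)) + 254 = (-16 + I*sqrt(22)) + 254 = 238 + I*sqrt(22)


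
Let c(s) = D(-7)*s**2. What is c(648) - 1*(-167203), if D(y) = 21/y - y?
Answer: 1846819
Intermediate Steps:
D(y) = -y + 21/y
c(s) = 4*s**2 (c(s) = (-1*(-7) + 21/(-7))*s**2 = (7 + 21*(-1/7))*s**2 = (7 - 3)*s**2 = 4*s**2)
c(648) - 1*(-167203) = 4*648**2 - 1*(-167203) = 4*419904 + 167203 = 1679616 + 167203 = 1846819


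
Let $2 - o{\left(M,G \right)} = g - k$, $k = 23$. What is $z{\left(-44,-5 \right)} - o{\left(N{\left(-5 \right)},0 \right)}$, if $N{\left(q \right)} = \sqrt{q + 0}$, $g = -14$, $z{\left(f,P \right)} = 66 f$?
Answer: $-2943$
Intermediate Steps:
$N{\left(q \right)} = \sqrt{q}$
$o{\left(M,G \right)} = 39$ ($o{\left(M,G \right)} = 2 - \left(-14 - 23\right) = 2 - -37 = 2 + 37 = 39$)
$z{\left(-44,-5 \right)} - o{\left(N{\left(-5 \right)},0 \right)} = 66 \left(-44\right) - 39 = -2904 - 39 = -2943$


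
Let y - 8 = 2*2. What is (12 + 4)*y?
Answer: 192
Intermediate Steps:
y = 12 (y = 8 + 2*2 = 8 + 4 = 12)
(12 + 4)*y = (12 + 4)*12 = 16*12 = 192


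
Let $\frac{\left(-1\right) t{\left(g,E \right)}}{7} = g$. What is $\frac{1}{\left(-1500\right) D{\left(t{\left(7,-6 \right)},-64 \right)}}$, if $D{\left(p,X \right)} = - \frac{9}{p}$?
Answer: $- \frac{49}{13500} \approx -0.0036296$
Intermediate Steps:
$t{\left(g,E \right)} = - 7 g$
$\frac{1}{\left(-1500\right) D{\left(t{\left(7,-6 \right)},-64 \right)}} = \frac{1}{\left(-1500\right) \left(- \frac{9}{\left(-7\right) 7}\right)} = - \frac{1}{1500 \left(- \frac{9}{-49}\right)} = - \frac{1}{1500 \left(\left(-9\right) \left(- \frac{1}{49}\right)\right)} = - \frac{1}{1500 \cdot \frac{9}{49}} = \left(- \frac{1}{1500}\right) \frac{49}{9} = - \frac{49}{13500}$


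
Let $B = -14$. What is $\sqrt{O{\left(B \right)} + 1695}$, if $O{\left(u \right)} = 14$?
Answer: $\sqrt{1709} \approx 41.34$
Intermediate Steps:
$\sqrt{O{\left(B \right)} + 1695} = \sqrt{14 + 1695} = \sqrt{1709}$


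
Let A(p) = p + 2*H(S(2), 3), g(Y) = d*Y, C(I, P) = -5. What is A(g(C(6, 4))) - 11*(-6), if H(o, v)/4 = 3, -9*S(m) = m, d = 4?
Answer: 70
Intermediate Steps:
S(m) = -m/9
H(o, v) = 12 (H(o, v) = 4*3 = 12)
g(Y) = 4*Y
A(p) = 24 + p (A(p) = p + 2*12 = p + 24 = 24 + p)
A(g(C(6, 4))) - 11*(-6) = (24 + 4*(-5)) - 11*(-6) = (24 - 20) + 66 = 4 + 66 = 70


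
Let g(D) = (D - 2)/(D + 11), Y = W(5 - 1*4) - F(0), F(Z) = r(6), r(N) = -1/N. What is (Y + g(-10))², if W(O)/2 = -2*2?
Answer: 14161/36 ≈ 393.36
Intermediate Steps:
W(O) = -8 (W(O) = 2*(-2*2) = 2*(-4) = -8)
F(Z) = -⅙ (F(Z) = -1/6 = -1*⅙ = -⅙)
Y = -47/6 (Y = -8 - 1*(-⅙) = -8 + ⅙ = -47/6 ≈ -7.8333)
g(D) = (-2 + D)/(11 + D)
(Y + g(-10))² = (-47/6 + (-2 - 10)/(11 - 10))² = (-47/6 - 12/1)² = (-47/6 + 1*(-12))² = (-47/6 - 12)² = (-119/6)² = 14161/36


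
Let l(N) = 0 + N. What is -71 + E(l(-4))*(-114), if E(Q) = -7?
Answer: 727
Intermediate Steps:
l(N) = N
-71 + E(l(-4))*(-114) = -71 - 7*(-114) = -71 + 798 = 727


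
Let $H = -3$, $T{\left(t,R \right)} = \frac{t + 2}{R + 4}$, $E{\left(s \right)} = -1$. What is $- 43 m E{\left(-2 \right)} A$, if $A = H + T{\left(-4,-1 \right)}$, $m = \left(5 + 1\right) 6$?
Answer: $-5676$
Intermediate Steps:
$m = 36$ ($m = 6 \cdot 6 = 36$)
$T{\left(t,R \right)} = \frac{2 + t}{4 + R}$
$A = - \frac{11}{3}$ ($A = -3 + \frac{2 - 4}{4 - 1} = -3 + \frac{1}{3} \left(-2\right) = -3 - \frac{2}{3} = - \frac{11}{3} \approx -3.6667$)
$- 43 m E{\left(-2 \right)} A = - 43 \cdot 36 \left(-1\right) \left(- \frac{11}{3}\right) = \left(-43\right) \left(-36\right) \left(- \frac{11}{3}\right) = 1548 \left(- \frac{11}{3}\right) = -5676$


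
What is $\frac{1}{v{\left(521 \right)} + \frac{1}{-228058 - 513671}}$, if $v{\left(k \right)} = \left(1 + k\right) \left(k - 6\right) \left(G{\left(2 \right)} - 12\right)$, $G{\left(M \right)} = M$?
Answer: $- \frac{741729}{1993990070701} \approx -3.7198 \cdot 10^{-7}$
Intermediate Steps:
$v{\left(k \right)} = - 10 \left(1 + k\right) \left(-6 + k\right)$ ($v{\left(k \right)} = \left(1 + k\right) \left(k - 6\right) \left(2 - 12\right) = \left(1 + k\right) \left(-6 + k\right) \left(-10\right) = - 10 \left(1 + k\right) \left(-6 + k\right)$)
$\frac{1}{v{\left(521 \right)} + \frac{1}{-228058 - 513671}} = \frac{1}{\left(60 - 10 \cdot 521^{2} + 50 \cdot 521\right) + \frac{1}{-228058 - 513671}} = \frac{1}{\left(60 - 2714410 + 26050\right) + \frac{1}{-741729}} = \frac{1}{\left(60 - 2714410 + 26050\right) - \frac{1}{741729}} = \frac{1}{-2688300 - \frac{1}{741729}} = \frac{1}{- \frac{1993990070701}{741729}} = - \frac{741729}{1993990070701}$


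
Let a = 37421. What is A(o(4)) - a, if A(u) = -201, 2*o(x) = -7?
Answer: -37622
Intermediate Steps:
o(x) = -7/2 (o(x) = (½)*(-7) = -7/2)
A(o(4)) - a = -201 - 1*37421 = -201 - 37421 = -37622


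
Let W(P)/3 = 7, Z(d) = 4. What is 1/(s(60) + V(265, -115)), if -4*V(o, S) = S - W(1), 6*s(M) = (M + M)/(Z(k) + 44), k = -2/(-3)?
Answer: 12/413 ≈ 0.029056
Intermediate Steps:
k = 2/3 (k = -2*(-1/3) = 2/3 ≈ 0.66667)
W(P) = 21 (W(P) = 3*7 = 21)
s(M) = M/144 (s(M) = ((M + M)/(4 + 44))/6 = ((2*M)/48)/6 = ((2*M)*(1/48))/6 = (M/24)/6 = M/144)
V(o, S) = 21/4 - S/4 (V(o, S) = -(S - 1*21)/4 = -(S - 21)/4 = -(-21 + S)/4 = 21/4 - S/4)
1/(s(60) + V(265, -115)) = 1/((1/144)*60 + (21/4 - 1/4*(-115))) = 1/(5/12 + (21/4 + 115/4)) = 1/(5/12 + 34) = 1/(413/12) = 12/413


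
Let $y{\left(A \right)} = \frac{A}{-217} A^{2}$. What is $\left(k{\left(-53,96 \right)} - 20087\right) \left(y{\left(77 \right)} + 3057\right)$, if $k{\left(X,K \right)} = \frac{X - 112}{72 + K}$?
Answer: $- \frac{8309835749}{434} \approx -1.9147 \cdot 10^{7}$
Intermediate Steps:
$y{\left(A \right)} = - \frac{A^{3}}{217}$ ($y{\left(A \right)} = A \left(- \frac{1}{217}\right) A^{2} = - \frac{A}{217} A^{2} = - \frac{A^{3}}{217}$)
$k{\left(X,K \right)} = \frac{-112 + X}{72 + K}$
$\left(k{\left(-53,96 \right)} - 20087\right) \left(y{\left(77 \right)} + 3057\right) = \left(\frac{-112 - 53}{72 + 96} - 20087\right) \left(- \frac{77^{3}}{217} + 3057\right) = \left(\frac{1}{168} \left(-165\right) - 20087\right) \left(\left(- \frac{1}{217}\right) 456533 + 3057\right) = \left(\frac{1}{168} \left(-165\right) - 20087\right) \left(- \frac{65219}{31} + 3057\right) = \left(- \frac{55}{56} - 20087\right) \frac{29548}{31} = \left(- \frac{1124927}{56}\right) \frac{29548}{31} = - \frac{8309835749}{434}$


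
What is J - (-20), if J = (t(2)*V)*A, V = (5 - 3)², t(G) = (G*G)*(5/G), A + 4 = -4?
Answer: -300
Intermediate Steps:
A = -8 (A = -4 - 4 = -8)
t(G) = 5*G (t(G) = G²*(5/G) = 5*G)
V = 4 (V = 2² = 4)
J = -320 (J = ((5*2)*4)*(-8) = (10*4)*(-8) = 40*(-8) = -320)
J - (-20) = -320 - (-20) = -320 - 10*(-2) = -320 + 20 = -300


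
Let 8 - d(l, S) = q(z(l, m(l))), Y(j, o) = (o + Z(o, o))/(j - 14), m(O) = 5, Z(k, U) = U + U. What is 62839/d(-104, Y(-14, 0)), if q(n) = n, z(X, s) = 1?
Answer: 8977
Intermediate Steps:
Z(k, U) = 2*U
Y(j, o) = 3*o/(-14 + j) (Y(j, o) = (o + 2*o)/(j - 14) = (3*o)/(-14 + j) = 3*o/(-14 + j))
d(l, S) = 7 (d(l, S) = 8 - 1*1 = 8 - 1 = 7)
62839/d(-104, Y(-14, 0)) = 62839/7 = 62839*(1/7) = 8977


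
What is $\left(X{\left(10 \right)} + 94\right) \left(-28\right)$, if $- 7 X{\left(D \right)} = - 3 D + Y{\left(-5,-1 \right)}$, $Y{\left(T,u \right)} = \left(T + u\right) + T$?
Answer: $-2796$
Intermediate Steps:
$Y{\left(T,u \right)} = u + 2 T$
$X{\left(D \right)} = \frac{11}{7} + \frac{3 D}{7}$ ($X{\left(D \right)} = - \frac{- 3 D + \left(-1 + 2 \left(-5\right)\right)}{7} = - \frac{- 3 D - 11}{7} = - \frac{-11 - 3 D}{7} = \frac{11}{7} + \frac{3 D}{7}$)
$\left(X{\left(10 \right)} + 94\right) \left(-28\right) = \left(\left(\frac{11}{7} + \frac{3}{7} \cdot 10\right) + 94\right) \left(-28\right) = \left(\left(\frac{11}{7} + \frac{30}{7}\right) + 94\right) \left(-28\right) = \left(\frac{41}{7} + 94\right) \left(-28\right) = \frac{699}{7} \left(-28\right) = -2796$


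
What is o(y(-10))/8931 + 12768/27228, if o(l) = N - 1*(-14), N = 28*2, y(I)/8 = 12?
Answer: 9661414/20264439 ≈ 0.47677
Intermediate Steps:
y(I) = 96 (y(I) = 8*12 = 96)
N = 56
o(l) = 70 (o(l) = 56 - 1*(-14) = 56 + 14 = 70)
o(y(-10))/8931 + 12768/27228 = 70/8931 + 12768/27228 = 70*(1/8931) + 12768*(1/27228) = 70/8931 + 1064/2269 = 9661414/20264439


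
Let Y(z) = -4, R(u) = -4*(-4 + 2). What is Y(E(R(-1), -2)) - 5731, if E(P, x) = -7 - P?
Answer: -5735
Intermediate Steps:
R(u) = 8 (R(u) = -4*(-2) = 8)
Y(E(R(-1), -2)) - 5731 = -4 - 5731 = -5735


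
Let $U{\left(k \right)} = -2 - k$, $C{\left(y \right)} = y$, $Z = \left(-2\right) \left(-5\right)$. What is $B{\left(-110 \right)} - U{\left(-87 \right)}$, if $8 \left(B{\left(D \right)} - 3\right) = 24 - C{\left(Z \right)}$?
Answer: $- \frac{321}{4} \approx -80.25$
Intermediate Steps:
$Z = 10$
$B{\left(D \right)} = \frac{19}{4}$ ($B{\left(D \right)} = 3 + \frac{24 - 10}{8} = 3 + \frac{1}{8} \cdot 14 = 3 + \frac{7}{4} = \frac{19}{4}$)
$B{\left(-110 \right)} - U{\left(-87 \right)} = \frac{19}{4} - \left(-2 - -87\right) = \frac{19}{4} - \left(-2 + 87\right) = \frac{19}{4} - 85 = - \frac{321}{4}$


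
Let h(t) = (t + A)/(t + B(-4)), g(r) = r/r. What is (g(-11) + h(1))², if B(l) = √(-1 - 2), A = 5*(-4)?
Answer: (-18 + I*√3)²/(1 + I*√3)² ≈ -53.625 - 61.704*I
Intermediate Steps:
g(r) = 1
A = -20
B(l) = I*√3 (B(l) = √(-3) = I*√3)
h(t) = (-20 + t)/(t + I*√3) (h(t) = (t - 20)/(t + I*√3) = (-20 + t)/(t + I*√3))
(g(-11) + h(1))² = (1 + (-20 + 1)/(1 + I*√3))² = (1 - 19/(1 + I*√3))²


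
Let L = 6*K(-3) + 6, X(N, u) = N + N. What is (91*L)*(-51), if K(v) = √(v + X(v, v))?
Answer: -27846 - 83538*I ≈ -27846.0 - 83538.0*I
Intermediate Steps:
X(N, u) = 2*N
K(v) = √3*√v (K(v) = √(v + 2*v) = √(3*v) = √3*√v)
L = 6 + 18*I (L = 6*(√3*√(-3)) + 6 = 6*(√3*(I*√3)) + 6 = 6*(3*I) + 6 = 18*I + 6 = 6 + 18*I ≈ 6.0 + 18.0*I)
(91*L)*(-51) = (91*(6 + 18*I))*(-51) = (546 + 1638*I)*(-51) = -27846 - 83538*I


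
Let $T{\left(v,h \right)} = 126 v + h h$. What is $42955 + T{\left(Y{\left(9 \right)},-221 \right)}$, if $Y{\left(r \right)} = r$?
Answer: $92930$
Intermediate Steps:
$T{\left(v,h \right)} = h^{2} + 126 v$ ($T{\left(v,h \right)} = 126 v + h^{2} = h^{2} + 126 v$)
$42955 + T{\left(Y{\left(9 \right)},-221 \right)} = 42955 + \left(\left(-221\right)^{2} + 126 \cdot 9\right) = 42955 + \left(48841 + 1134\right) = 42955 + 49975 = 92930$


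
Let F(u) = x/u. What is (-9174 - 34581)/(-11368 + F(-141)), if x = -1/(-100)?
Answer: 616945500/160288801 ≈ 3.8490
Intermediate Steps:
x = 1/100 (x = -1*(-1/100) = 1/100 ≈ 0.010000)
F(u) = 1/(100*u)
(-9174 - 34581)/(-11368 + F(-141)) = (-9174 - 34581)/(-11368 + (1/100)/(-141)) = -43755/(-11368 + (1/100)*(-1/141)) = -43755/(-11368 - 1/14100) = -43755/(-160288801/14100) = -43755*(-14100/160288801) = 616945500/160288801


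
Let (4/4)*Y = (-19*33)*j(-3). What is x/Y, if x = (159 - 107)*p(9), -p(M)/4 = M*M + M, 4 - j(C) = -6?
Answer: 624/209 ≈ 2.9856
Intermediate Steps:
j(C) = 10 (j(C) = 4 - 1*(-6) = 4 + 6 = 10)
p(M) = -4*M - 4*M² (p(M) = -4*(M*M + M) = -4*(M² + M) = -4*(M + M²) = -4*M - 4*M²)
x = -18720 (x = (159 - 107)*(-4*9*(1 + 9)) = 52*(-4*9*10) = 52*(-360) = -18720)
Y = -6270 (Y = -19*33*10 = -627*10 = -6270)
x/Y = -18720/(-6270) = -18720*(-1/6270) = 624/209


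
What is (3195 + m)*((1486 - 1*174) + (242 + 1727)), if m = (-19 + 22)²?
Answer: 10512324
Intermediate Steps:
m = 9 (m = 3² = 9)
(3195 + m)*((1486 - 1*174) + (242 + 1727)) = (3195 + 9)*((1486 - 1*174) + (242 + 1727)) = 3204*((1486 - 174) + 1969) = 3204*(1312 + 1969) = 3204*3281 = 10512324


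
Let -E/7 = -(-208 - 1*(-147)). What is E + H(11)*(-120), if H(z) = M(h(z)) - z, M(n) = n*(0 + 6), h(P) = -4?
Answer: 3773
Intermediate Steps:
M(n) = 6*n (M(n) = n*6 = 6*n)
E = -427 (E = -(-7)*(-208 - 1*(-147)) = -(-7)*(-208 + 147) = -(-7)*(-61) = -7*61 = -427)
H(z) = -24 - z (H(z) = 6*(-4) - z = -24 - z)
E + H(11)*(-120) = -427 + (-24 - 1*11)*(-120) = -427 + (-24 - 11)*(-120) = -427 - 35*(-120) = -427 + 4200 = 3773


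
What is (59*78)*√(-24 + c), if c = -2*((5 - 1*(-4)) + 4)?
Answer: 23010*I*√2 ≈ 32541.0*I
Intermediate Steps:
c = -26 (c = -2*((5 + 4) + 4) = -2*(9 + 4) = -2*13 = -26)
(59*78)*√(-24 + c) = (59*78)*√(-24 - 26) = 4602*√(-50) = 4602*(5*I*√2) = 23010*I*√2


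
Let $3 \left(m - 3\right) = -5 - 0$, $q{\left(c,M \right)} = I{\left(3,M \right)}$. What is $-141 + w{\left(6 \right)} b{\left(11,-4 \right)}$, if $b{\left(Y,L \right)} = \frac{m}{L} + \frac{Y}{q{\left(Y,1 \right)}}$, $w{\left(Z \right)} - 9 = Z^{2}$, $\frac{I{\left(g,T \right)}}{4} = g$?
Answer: $- \frac{459}{4} \approx -114.75$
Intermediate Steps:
$I{\left(g,T \right)} = 4 g$
$q{\left(c,M \right)} = 12$ ($q{\left(c,M \right)} = 4 \cdot 3 = 12$)
$w{\left(Z \right)} = 9 + Z^{2}$
$m = \frac{4}{3}$ ($m = 3 + \frac{-5 - 0}{3} = 3 + \frac{-5 + 0}{3} = 3 + \frac{1}{3} \left(-5\right) = 3 - \frac{5}{3} = \frac{4}{3} \approx 1.3333$)
$b{\left(Y,L \right)} = \frac{Y}{12} + \frac{4}{3 L}$ ($b{\left(Y,L \right)} = \frac{4}{3 L} + \frac{Y}{12} = \frac{Y}{12} + \frac{4}{3 L}$)
$-141 + w{\left(6 \right)} b{\left(11,-4 \right)} = -141 + \left(9 + 6^{2}\right) \frac{16 - 44}{12 \left(-4\right)} = -141 + \left(9 + 36\right) \frac{1}{12} \left(- \frac{1}{4}\right) \left(16 - 44\right) = -141 + 45 \cdot \frac{1}{12} \left(- \frac{1}{4}\right) \left(-28\right) = -141 + 45 \cdot \frac{7}{12} = -141 + \frac{105}{4} = - \frac{459}{4}$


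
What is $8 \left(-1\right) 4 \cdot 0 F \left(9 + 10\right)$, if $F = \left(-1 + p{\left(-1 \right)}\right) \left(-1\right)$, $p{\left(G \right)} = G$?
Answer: $0$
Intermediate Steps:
$F = 2$ ($F = \left(-1 - 1\right) \left(-1\right) = \left(-2\right) \left(-1\right) = 2$)
$8 \left(-1\right) 4 \cdot 0 F \left(9 + 10\right) = 8 \left(-1\right) 4 \cdot 0 \cdot 2 \left(9 + 10\right) = 8 \left(-4\right) 0 \cdot 2 \cdot 19 = 8 \cdot 0 \cdot 2 \cdot 19 = 8 \cdot 0 \cdot 19 = 0 \cdot 19 = 0$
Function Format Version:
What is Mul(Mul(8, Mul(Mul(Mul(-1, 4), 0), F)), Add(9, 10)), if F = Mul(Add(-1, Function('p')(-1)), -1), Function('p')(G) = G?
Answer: 0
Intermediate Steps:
F = 2 (F = Mul(Add(-1, -1), -1) = Mul(-2, -1) = 2)
Mul(Mul(8, Mul(Mul(Mul(-1, 4), 0), F)), Add(9, 10)) = Mul(Mul(8, Mul(Mul(Mul(-1, 4), 0), 2)), Add(9, 10)) = Mul(Mul(8, Mul(Mul(-4, 0), 2)), 19) = Mul(Mul(8, Mul(0, 2)), 19) = Mul(Mul(8, 0), 19) = Mul(0, 19) = 0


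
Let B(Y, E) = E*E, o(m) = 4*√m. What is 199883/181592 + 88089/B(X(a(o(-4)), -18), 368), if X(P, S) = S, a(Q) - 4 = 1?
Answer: 5383151635/3073989376 ≈ 1.7512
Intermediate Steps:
a(Q) = 5 (a(Q) = 4 + 1 = 5)
B(Y, E) = E²
199883/181592 + 88089/B(X(a(o(-4)), -18), 368) = 199883/181592 + 88089/(368²) = 199883*(1/181592) + 88089/135424 = 199883/181592 + 88089*(1/135424) = 199883/181592 + 88089/135424 = 5383151635/3073989376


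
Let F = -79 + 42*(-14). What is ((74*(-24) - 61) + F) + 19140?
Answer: 16636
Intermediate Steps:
F = -667 (F = -79 - 588 = -667)
((74*(-24) - 61) + F) + 19140 = ((74*(-24) - 61) - 667) + 19140 = ((-1776 - 61) - 667) + 19140 = (-1837 - 667) + 19140 = -2504 + 19140 = 16636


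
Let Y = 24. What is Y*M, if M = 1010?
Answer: 24240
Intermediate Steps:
Y*M = 24*1010 = 24240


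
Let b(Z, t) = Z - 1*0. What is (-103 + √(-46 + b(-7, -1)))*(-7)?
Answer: 721 - 7*I*√53 ≈ 721.0 - 50.961*I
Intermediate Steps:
b(Z, t) = Z (b(Z, t) = Z + 0 = Z)
(-103 + √(-46 + b(-7, -1)))*(-7) = (-103 + √(-46 - 7))*(-7) = (-103 + √(-53))*(-7) = (-103 + I*√53)*(-7) = 721 - 7*I*√53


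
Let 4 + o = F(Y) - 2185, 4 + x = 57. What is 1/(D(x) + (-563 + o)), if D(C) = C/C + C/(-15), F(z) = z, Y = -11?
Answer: -15/41483 ≈ -0.00036159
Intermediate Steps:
x = 53 (x = -4 + 57 = 53)
D(C) = 1 - C/15 (D(C) = 1 + C*(-1/15) = 1 - C/15)
o = -2200 (o = -4 + (-11 - 2185) = -4 - 2196 = -2200)
1/(D(x) + (-563 + o)) = 1/((1 - 1/15*53) + (-563 - 2200)) = 1/((1 - 53/15) - 2763) = 1/(-38/15 - 2763) = 1/(-41483/15) = -15/41483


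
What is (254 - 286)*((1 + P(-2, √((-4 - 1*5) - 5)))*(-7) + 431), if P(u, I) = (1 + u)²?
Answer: -13344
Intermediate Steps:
(254 - 286)*((1 + P(-2, √((-4 - 1*5) - 5)))*(-7) + 431) = (254 - 286)*((1 + (1 - 2)²)*(-7) + 431) = -32*((1 + (-1)²)*(-7) + 431) = -32*((1 + 1)*(-7) + 431) = -32*(2*(-7) + 431) = -32*(-14 + 431) = -32*417 = -13344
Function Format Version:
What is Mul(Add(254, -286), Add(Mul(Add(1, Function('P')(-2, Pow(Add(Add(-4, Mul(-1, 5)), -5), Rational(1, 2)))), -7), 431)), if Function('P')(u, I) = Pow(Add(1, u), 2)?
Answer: -13344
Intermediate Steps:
Mul(Add(254, -286), Add(Mul(Add(1, Function('P')(-2, Pow(Add(Add(-4, Mul(-1, 5)), -5), Rational(1, 2)))), -7), 431)) = Mul(Add(254, -286), Add(Mul(Add(1, Pow(Add(1, -2), 2)), -7), 431)) = Mul(-32, Add(Mul(Add(1, Pow(-1, 2)), -7), 431)) = Mul(-32, Add(Mul(Add(1, 1), -7), 431)) = Mul(-32, Add(Mul(2, -7), 431)) = Mul(-32, Add(-14, 431)) = Mul(-32, 417) = -13344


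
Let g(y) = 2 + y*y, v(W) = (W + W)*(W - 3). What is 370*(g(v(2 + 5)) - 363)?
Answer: 1026750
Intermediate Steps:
v(W) = 2*W*(-3 + W) (v(W) = (2*W)*(-3 + W) = 2*W*(-3 + W))
g(y) = 2 + y**2
370*(g(v(2 + 5)) - 363) = 370*((2 + (2*(2 + 5)*(-3 + (2 + 5)))**2) - 363) = 370*((2 + (2*7*(-3 + 7))**2) - 363) = 370*((2 + (2*7*4)**2) - 363) = 370*((2 + 56**2) - 363) = 370*((2 + 3136) - 363) = 370*(3138 - 363) = 370*2775 = 1026750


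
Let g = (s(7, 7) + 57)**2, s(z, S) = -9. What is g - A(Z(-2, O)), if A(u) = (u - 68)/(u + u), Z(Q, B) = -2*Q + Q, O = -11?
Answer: 4641/2 ≈ 2320.5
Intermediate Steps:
g = 2304 (g = (-9 + 57)**2 = 48**2 = 2304)
Z(Q, B) = -Q
A(u) = (-68 + u)/(2*u) (A(u) = (-68 + u)/((2*u)) = (-68 + u)*(1/(2*u)) = (-68 + u)/(2*u))
g - A(Z(-2, O)) = 2304 - (-68 - 1*(-2))/(2*((-1*(-2)))) = 2304 - (-68 + 2)/(2*2) = 2304 - (-66)/(2*2) = 2304 - 1*(-33/2) = 2304 + 33/2 = 4641/2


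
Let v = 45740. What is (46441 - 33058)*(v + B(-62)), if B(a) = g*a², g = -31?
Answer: -982633392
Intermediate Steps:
B(a) = -31*a²
(46441 - 33058)*(v + B(-62)) = (46441 - 33058)*(45740 - 31*(-62)²) = 13383*(45740 - 31*3844) = 13383*(45740 - 119164) = 13383*(-73424) = -982633392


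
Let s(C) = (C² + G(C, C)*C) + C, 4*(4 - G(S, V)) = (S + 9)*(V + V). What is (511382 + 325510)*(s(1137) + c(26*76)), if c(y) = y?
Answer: -618844983988644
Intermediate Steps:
G(S, V) = 4 - V*(9 + S)/2 (G(S, V) = 4 - (S + 9)*(V + V)/4 = 4 - (9 + S)*2*V/4 = 4 - V*(9 + S)/2)
s(C) = C + C² + C*(4 - 9*C/2 - C²/2) (s(C) = (C² + (4 - 9*C/2 - C*C/2)*C) + C = (C² + (4 - 9*C/2 - C²/2)*C) + C = (C² + C*(4 - 9*C/2 - C²/2)) + C = C + C² + C*(4 - 9*C/2 - C²/2))
(511382 + 325510)*(s(1137) + c(26*76)) = (511382 + 325510)*((½)*1137*(10 - 1*1137² - 7*1137) + 26*76) = 836892*((½)*1137*(10 - 1*1292769 - 7959) + 1976) = 836892*((½)*1137*(10 - 1292769 - 7959) + 1976) = 836892*((½)*1137*(-1300718) + 1976) = 836892*(-739458183 + 1976) = 836892*(-739456207) = -618844983988644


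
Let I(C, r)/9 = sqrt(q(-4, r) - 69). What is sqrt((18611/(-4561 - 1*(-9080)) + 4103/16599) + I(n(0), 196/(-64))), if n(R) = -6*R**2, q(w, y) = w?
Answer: sqrt(203003897533206 + 418509838145169*I*sqrt(73))/6819171 ≈ 6.3791 + 6.0272*I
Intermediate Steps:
I(C, r) = 9*I*sqrt(73) (I(C, r) = 9*sqrt(-4 - 69) = 9*sqrt(-73) = 9*(I*sqrt(73)) = 9*I*sqrt(73))
sqrt((18611/(-4561 - 1*(-9080)) + 4103/16599) + I(n(0), 196/(-64))) = sqrt((18611/(-4561 - 1*(-9080)) + 4103/16599) + 9*I*sqrt(73)) = sqrt((18611/(-4561 + 9080) + 4103*(1/16599)) + 9*I*sqrt(73)) = sqrt((18611/4519 + 373/1509) + 9*I*sqrt(73)) = sqrt(29769586/6819171 + 9*I*sqrt(73))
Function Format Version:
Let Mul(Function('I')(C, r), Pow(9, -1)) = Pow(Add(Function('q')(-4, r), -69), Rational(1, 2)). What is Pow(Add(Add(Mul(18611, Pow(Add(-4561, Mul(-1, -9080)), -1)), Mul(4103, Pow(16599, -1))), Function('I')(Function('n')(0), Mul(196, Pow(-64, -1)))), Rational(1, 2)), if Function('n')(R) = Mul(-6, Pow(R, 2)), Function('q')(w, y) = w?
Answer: Mul(Rational(1, 6819171), Pow(Add(203003897533206, Mul(418509838145169, I, Pow(73, Rational(1, 2)))), Rational(1, 2))) ≈ Add(6.3791, Mul(6.0272, I))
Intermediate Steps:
Function('I')(C, r) = Mul(9, I, Pow(73, Rational(1, 2))) (Function('I')(C, r) = Mul(9, Pow(Add(-4, -69), Rational(1, 2))) = Mul(9, Pow(-73, Rational(1, 2))) = Mul(9, Mul(I, Pow(73, Rational(1, 2)))) = Mul(9, I, Pow(73, Rational(1, 2))))
Pow(Add(Add(Mul(18611, Pow(Add(-4561, Mul(-1, -9080)), -1)), Mul(4103, Pow(16599, -1))), Function('I')(Function('n')(0), Mul(196, Pow(-64, -1)))), Rational(1, 2)) = Pow(Add(Add(Mul(18611, Pow(Add(-4561, Mul(-1, -9080)), -1)), Mul(4103, Pow(16599, -1))), Mul(9, I, Pow(73, Rational(1, 2)))), Rational(1, 2)) = Pow(Add(Add(Mul(18611, Pow(Add(-4561, 9080), -1)), Mul(4103, Rational(1, 16599))), Mul(9, I, Pow(73, Rational(1, 2)))), Rational(1, 2)) = Pow(Add(Add(Mul(18611, Pow(4519, -1)), Rational(373, 1509)), Mul(9, I, Pow(73, Rational(1, 2)))), Rational(1, 2)) = Pow(Add(Add(Mul(18611, Rational(1, 4519)), Rational(373, 1509)), Mul(9, I, Pow(73, Rational(1, 2)))), Rational(1, 2)) = Pow(Add(Add(Rational(18611, 4519), Rational(373, 1509)), Mul(9, I, Pow(73, Rational(1, 2)))), Rational(1, 2)) = Pow(Add(Rational(29769586, 6819171), Mul(9, I, Pow(73, Rational(1, 2)))), Rational(1, 2))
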